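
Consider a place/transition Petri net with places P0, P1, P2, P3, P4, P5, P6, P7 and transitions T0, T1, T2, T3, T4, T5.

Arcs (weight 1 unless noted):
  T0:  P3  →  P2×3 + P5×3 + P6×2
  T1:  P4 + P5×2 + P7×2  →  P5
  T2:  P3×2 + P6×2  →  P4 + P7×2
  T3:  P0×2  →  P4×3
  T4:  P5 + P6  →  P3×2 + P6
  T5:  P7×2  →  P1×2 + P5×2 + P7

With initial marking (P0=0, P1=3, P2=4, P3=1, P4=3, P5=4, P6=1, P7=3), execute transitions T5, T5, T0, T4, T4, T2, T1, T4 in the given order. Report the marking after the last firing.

step 1: fire T5:  (P0=0, P1=3, P2=4, P3=1, P4=3, P5=4, P6=1, P7=3) → (P0=0, P1=5, P2=4, P3=1, P4=3, P5=6, P6=1, P7=2)
step 2: fire T5:  (P0=0, P1=5, P2=4, P3=1, P4=3, P5=6, P6=1, P7=2) → (P0=0, P1=7, P2=4, P3=1, P4=3, P5=8, P6=1, P7=1)
step 3: fire T0:  (P0=0, P1=7, P2=4, P3=1, P4=3, P5=8, P6=1, P7=1) → (P0=0, P1=7, P2=7, P3=0, P4=3, P5=11, P6=3, P7=1)
step 4: fire T4:  (P0=0, P1=7, P2=7, P3=0, P4=3, P5=11, P6=3, P7=1) → (P0=0, P1=7, P2=7, P3=2, P4=3, P5=10, P6=3, P7=1)
step 5: fire T4:  (P0=0, P1=7, P2=7, P3=2, P4=3, P5=10, P6=3, P7=1) → (P0=0, P1=7, P2=7, P3=4, P4=3, P5=9, P6=3, P7=1)
step 6: fire T2:  (P0=0, P1=7, P2=7, P3=4, P4=3, P5=9, P6=3, P7=1) → (P0=0, P1=7, P2=7, P3=2, P4=4, P5=9, P6=1, P7=3)
step 7: fire T1:  (P0=0, P1=7, P2=7, P3=2, P4=4, P5=9, P6=1, P7=3) → (P0=0, P1=7, P2=7, P3=2, P4=3, P5=8, P6=1, P7=1)
step 8: fire T4:  (P0=0, P1=7, P2=7, P3=2, P4=3, P5=8, P6=1, P7=1) → (P0=0, P1=7, P2=7, P3=4, P4=3, P5=7, P6=1, P7=1)

(P0=0, P1=7, P2=7, P3=4, P4=3, P5=7, P6=1, P7=1)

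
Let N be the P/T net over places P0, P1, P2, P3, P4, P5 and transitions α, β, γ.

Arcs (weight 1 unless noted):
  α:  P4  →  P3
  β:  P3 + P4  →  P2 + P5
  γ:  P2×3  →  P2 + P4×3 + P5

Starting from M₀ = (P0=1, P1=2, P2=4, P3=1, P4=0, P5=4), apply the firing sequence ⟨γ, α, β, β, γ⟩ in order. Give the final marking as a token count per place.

step 1: fire γ:  (P0=1, P1=2, P2=4, P3=1, P4=0, P5=4) → (P0=1, P1=2, P2=2, P3=1, P4=3, P5=5)
step 2: fire α:  (P0=1, P1=2, P2=2, P3=1, P4=3, P5=5) → (P0=1, P1=2, P2=2, P3=2, P4=2, P5=5)
step 3: fire β:  (P0=1, P1=2, P2=2, P3=2, P4=2, P5=5) → (P0=1, P1=2, P2=3, P3=1, P4=1, P5=6)
step 4: fire β:  (P0=1, P1=2, P2=3, P3=1, P4=1, P5=6) → (P0=1, P1=2, P2=4, P3=0, P4=0, P5=7)
step 5: fire γ:  (P0=1, P1=2, P2=4, P3=0, P4=0, P5=7) → (P0=1, P1=2, P2=2, P3=0, P4=3, P5=8)

(P0=1, P1=2, P2=2, P3=0, P4=3, P5=8)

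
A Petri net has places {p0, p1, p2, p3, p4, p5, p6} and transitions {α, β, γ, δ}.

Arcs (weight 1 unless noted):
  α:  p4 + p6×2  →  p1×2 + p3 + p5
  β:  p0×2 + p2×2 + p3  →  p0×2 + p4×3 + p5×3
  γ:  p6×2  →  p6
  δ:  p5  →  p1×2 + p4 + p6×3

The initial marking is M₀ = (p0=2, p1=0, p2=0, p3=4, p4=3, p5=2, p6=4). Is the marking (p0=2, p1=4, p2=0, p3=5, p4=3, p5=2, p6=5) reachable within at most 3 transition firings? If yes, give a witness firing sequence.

YES — reachable via ⟨α, δ⟩ (2 firings)

step 1: fire α:  (p0=2, p1=0, p2=0, p3=4, p4=3, p5=2, p6=4) → (p0=2, p1=2, p2=0, p3=5, p4=2, p5=3, p6=2)
step 2: fire δ:  (p0=2, p1=2, p2=0, p3=5, p4=2, p5=3, p6=2) → (p0=2, p1=4, p2=0, p3=5, p4=3, p5=2, p6=5)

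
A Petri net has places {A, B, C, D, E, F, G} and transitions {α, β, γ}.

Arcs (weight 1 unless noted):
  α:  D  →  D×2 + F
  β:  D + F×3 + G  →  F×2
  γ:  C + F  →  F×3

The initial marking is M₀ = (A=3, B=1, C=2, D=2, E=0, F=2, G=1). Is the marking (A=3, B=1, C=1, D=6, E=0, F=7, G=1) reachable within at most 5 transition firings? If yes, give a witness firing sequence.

depth 0: 1 marking
depth 1: 3 markings reached so far
depth 2: 8 markings reached so far
depth 3: 14 markings reached so far
depth 4: 20 markings reached so far
depth 5: 26 markings reached so far
target is not among the 26 markings reachable within 5 steps

NO — not reachable within 5 firings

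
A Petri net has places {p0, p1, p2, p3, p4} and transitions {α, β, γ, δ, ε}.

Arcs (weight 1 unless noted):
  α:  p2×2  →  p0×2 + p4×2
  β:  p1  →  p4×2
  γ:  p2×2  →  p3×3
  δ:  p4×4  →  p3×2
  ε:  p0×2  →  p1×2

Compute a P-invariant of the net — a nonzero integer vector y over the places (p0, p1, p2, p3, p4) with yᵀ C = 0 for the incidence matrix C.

Incidence matrix C (rows=places, cols=transitions):
        α    β    γ    δ    ε
   p0   2    0    0    0   -2
   p1   0   -1    0    0    2
   p2  -2    0   -2    0    0
   p3   0    0    3    2    0
   p4   2    2    0   -4    0

Candidate y = [2, 2, 3, 2, 1]; check y·C column-wise:
  col α: 2·2 + 2·0 + 3·-2 + 2·0 + 1·2 = 0
  col β: 2·0 + 2·-1 + 3·0 + 2·0 + 1·2 = 0
  col γ: 2·0 + 2·0 + 3·-2 + 2·3 + 1·0 = 0
  col δ: 2·0 + 2·0 + 3·0 + 2·2 + 1·-4 = 0
  col ε: 2·-2 + 2·2 + 3·0 + 2·0 + 1·0 = 0

y = (p0:2, p1:2, p2:3, p3:2, p4:1)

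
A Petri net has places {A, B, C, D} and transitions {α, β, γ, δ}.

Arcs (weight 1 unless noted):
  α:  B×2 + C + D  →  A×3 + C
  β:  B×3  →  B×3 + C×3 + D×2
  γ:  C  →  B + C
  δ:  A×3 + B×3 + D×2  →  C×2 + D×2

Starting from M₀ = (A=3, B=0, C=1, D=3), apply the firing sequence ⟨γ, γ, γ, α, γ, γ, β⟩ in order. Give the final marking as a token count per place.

(A=6, B=3, C=4, D=4)

step 1: fire γ:  (A=3, B=0, C=1, D=3) → (A=3, B=1, C=1, D=3)
step 2: fire γ:  (A=3, B=1, C=1, D=3) → (A=3, B=2, C=1, D=3)
step 3: fire γ:  (A=3, B=2, C=1, D=3) → (A=3, B=3, C=1, D=3)
step 4: fire α:  (A=3, B=3, C=1, D=3) → (A=6, B=1, C=1, D=2)
step 5: fire γ:  (A=6, B=1, C=1, D=2) → (A=6, B=2, C=1, D=2)
step 6: fire γ:  (A=6, B=2, C=1, D=2) → (A=6, B=3, C=1, D=2)
step 7: fire β:  (A=6, B=3, C=1, D=2) → (A=6, B=3, C=4, D=4)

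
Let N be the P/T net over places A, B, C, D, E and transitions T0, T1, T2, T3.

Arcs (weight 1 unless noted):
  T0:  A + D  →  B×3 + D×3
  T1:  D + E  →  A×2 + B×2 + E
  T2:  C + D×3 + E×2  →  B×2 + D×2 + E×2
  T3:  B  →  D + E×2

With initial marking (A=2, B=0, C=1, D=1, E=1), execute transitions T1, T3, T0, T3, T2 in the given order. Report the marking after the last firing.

step 1: fire T1:  (A=2, B=0, C=1, D=1, E=1) → (A=4, B=2, C=1, D=0, E=1)
step 2: fire T3:  (A=4, B=2, C=1, D=0, E=1) → (A=4, B=1, C=1, D=1, E=3)
step 3: fire T0:  (A=4, B=1, C=1, D=1, E=3) → (A=3, B=4, C=1, D=3, E=3)
step 4: fire T3:  (A=3, B=4, C=1, D=3, E=3) → (A=3, B=3, C=1, D=4, E=5)
step 5: fire T2:  (A=3, B=3, C=1, D=4, E=5) → (A=3, B=5, C=0, D=3, E=5)

(A=3, B=5, C=0, D=3, E=5)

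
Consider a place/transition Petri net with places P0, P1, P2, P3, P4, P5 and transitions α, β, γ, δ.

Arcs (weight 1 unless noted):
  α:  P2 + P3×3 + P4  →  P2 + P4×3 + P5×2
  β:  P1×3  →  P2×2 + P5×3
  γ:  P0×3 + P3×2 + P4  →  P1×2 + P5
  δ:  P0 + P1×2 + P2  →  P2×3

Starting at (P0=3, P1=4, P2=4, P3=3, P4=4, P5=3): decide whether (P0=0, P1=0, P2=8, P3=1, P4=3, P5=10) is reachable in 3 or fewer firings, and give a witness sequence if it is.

step 1: fire β:  (P0=3, P1=4, P2=4, P3=3, P4=4, P5=3) → (P0=3, P1=1, P2=6, P3=3, P4=4, P5=6)
step 2: fire γ:  (P0=3, P1=1, P2=6, P3=3, P4=4, P5=6) → (P0=0, P1=3, P2=6, P3=1, P4=3, P5=7)
step 3: fire β:  (P0=0, P1=3, P2=6, P3=1, P4=3, P5=7) → (P0=0, P1=0, P2=8, P3=1, P4=3, P5=10)

YES — reachable via ⟨β, γ, β⟩ (3 firings)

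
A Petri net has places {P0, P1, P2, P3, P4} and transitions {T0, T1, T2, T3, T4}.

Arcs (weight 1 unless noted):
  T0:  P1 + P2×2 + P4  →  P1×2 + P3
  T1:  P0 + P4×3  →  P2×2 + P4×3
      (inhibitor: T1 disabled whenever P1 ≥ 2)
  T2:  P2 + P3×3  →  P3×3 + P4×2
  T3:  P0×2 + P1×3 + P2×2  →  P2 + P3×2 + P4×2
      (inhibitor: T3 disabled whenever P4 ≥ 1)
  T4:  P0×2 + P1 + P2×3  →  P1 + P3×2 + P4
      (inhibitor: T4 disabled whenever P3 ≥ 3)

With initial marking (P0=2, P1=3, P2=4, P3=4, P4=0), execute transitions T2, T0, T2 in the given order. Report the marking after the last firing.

step 1: fire T2:  (P0=2, P1=3, P2=4, P3=4, P4=0) → (P0=2, P1=3, P2=3, P3=4, P4=2)
step 2: fire T0:  (P0=2, P1=3, P2=3, P3=4, P4=2) → (P0=2, P1=4, P2=1, P3=5, P4=1)
step 3: fire T2:  (P0=2, P1=4, P2=1, P3=5, P4=1) → (P0=2, P1=4, P2=0, P3=5, P4=3)

(P0=2, P1=4, P2=0, P3=5, P4=3)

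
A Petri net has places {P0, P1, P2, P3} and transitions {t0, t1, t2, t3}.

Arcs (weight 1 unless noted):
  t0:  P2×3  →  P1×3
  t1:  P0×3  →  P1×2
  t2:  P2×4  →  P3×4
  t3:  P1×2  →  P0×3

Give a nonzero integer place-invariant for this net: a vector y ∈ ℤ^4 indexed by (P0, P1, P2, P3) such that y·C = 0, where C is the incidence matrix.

y = (P0:2, P1:3, P2:3, P3:3)

Incidence matrix C (rows=places, cols=transitions):
       t0   t1   t2   t3
   P0   0   -3    0    3
   P1   3    2    0   -2
   P2  -3    0   -4    0
   P3   0    0    4    0

Candidate y = [2, 3, 3, 3]; check y·C column-wise:
  col t0: 2·0 + 3·3 + 3·-3 + 3·0 = 0
  col t1: 2·-3 + 3·2 + 3·0 + 3·0 = 0
  col t2: 2·0 + 3·0 + 3·-4 + 3·4 = 0
  col t3: 2·3 + 3·-2 + 3·0 + 3·0 = 0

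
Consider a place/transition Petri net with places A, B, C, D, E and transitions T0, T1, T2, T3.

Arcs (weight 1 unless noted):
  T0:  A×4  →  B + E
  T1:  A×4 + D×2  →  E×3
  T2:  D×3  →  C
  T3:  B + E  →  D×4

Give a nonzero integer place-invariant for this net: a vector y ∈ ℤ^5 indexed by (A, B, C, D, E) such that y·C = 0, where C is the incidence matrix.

Incidence matrix C (rows=places, cols=transitions):
       T0   T1   T2   T3
    A  -4   -4    0    0
    B   1    0    0   -1
    C   0    0    1    0
    D   0   -2   -3    4
    E   1    3    0   -1

Candidate y = [1, 2, 3, 1, 2]; check y·C column-wise:
  col T0: 1·-4 + 2·1 + 3·0 + 1·0 + 2·1 = 0
  col T1: 1·-4 + 2·0 + 3·0 + 1·-2 + 2·3 = 0
  col T2: 1·0 + 2·0 + 3·1 + 1·-3 + 2·0 = 0
  col T3: 1·0 + 2·-1 + 3·0 + 1·4 + 2·-1 = 0

y = (A:1, B:2, C:3, D:1, E:2)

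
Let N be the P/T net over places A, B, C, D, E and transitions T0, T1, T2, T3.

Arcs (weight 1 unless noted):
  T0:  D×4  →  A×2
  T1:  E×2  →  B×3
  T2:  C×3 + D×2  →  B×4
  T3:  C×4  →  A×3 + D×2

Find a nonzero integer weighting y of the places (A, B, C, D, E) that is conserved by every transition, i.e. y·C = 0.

Incidence matrix C (rows=places, cols=transitions):
       T0   T1   T2   T3
    A   2    0    0    3
    B   0    3    4    0
    C   0    0   -3   -4
    D  -4    0   -2    2
    E   0   -2    0    0

Candidate y = [2, 2, 2, 1, 3]; check y·C column-wise:
  col T0: 2·2 + 2·0 + 2·0 + 1·-4 + 3·0 = 0
  col T1: 2·0 + 2·3 + 2·0 + 1·0 + 3·-2 = 0
  col T2: 2·0 + 2·4 + 2·-3 + 1·-2 + 3·0 = 0
  col T3: 2·3 + 2·0 + 2·-4 + 1·2 + 3·0 = 0

y = (A:2, B:2, C:2, D:1, E:3)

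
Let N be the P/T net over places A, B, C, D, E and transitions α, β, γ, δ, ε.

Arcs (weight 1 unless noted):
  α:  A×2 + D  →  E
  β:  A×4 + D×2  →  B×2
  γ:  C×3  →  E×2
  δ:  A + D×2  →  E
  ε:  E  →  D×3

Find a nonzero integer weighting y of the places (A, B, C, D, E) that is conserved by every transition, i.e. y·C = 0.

y = (A:1, B:3, C:2, D:1, E:3)

Incidence matrix C (rows=places, cols=transitions):
        α    β    γ    δ    ε
    A  -2   -4    0   -1    0
    B   0    2    0    0    0
    C   0    0   -3    0    0
    D  -1   -2    0   -2    3
    E   1    0    2    1   -1

Candidate y = [1, 3, 2, 1, 3]; check y·C column-wise:
  col α: 1·-2 + 3·0 + 2·0 + 1·-1 + 3·1 = 0
  col β: 1·-4 + 3·2 + 2·0 + 1·-2 + 3·0 = 0
  col γ: 1·0 + 3·0 + 2·-3 + 1·0 + 3·2 = 0
  col δ: 1·-1 + 3·0 + 2·0 + 1·-2 + 3·1 = 0
  col ε: 1·0 + 3·0 + 2·0 + 1·3 + 3·-1 = 0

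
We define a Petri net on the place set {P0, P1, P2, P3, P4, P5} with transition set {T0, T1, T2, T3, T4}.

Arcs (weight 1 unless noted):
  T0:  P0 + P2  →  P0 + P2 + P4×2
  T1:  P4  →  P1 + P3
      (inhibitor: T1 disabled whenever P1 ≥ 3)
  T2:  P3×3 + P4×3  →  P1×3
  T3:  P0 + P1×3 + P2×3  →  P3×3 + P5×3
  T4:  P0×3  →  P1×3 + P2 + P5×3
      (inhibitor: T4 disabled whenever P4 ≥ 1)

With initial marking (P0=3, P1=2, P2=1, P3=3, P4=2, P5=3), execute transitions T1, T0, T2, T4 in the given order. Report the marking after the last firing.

(P0=0, P1=9, P2=2, P3=1, P4=0, P5=6)

step 1: fire T1:  (P0=3, P1=2, P2=1, P3=3, P4=2, P5=3) → (P0=3, P1=3, P2=1, P3=4, P4=1, P5=3)
step 2: fire T0:  (P0=3, P1=3, P2=1, P3=4, P4=1, P5=3) → (P0=3, P1=3, P2=1, P3=4, P4=3, P5=3)
step 3: fire T2:  (P0=3, P1=3, P2=1, P3=4, P4=3, P5=3) → (P0=3, P1=6, P2=1, P3=1, P4=0, P5=3)
step 4: fire T4:  (P0=3, P1=6, P2=1, P3=1, P4=0, P5=3) → (P0=0, P1=9, P2=2, P3=1, P4=0, P5=6)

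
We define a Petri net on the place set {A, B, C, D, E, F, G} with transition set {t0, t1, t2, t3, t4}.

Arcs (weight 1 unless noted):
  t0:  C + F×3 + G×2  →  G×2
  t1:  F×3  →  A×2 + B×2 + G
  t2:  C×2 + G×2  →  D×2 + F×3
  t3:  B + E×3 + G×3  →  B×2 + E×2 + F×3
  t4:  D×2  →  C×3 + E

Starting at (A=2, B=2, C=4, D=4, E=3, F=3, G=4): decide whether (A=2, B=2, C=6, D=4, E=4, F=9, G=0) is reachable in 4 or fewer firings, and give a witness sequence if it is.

NO — not reachable within 4 firings

depth 0: 1 marking
depth 1: 6 markings reached so far
depth 2: 16 markings reached so far
depth 3: 32 markings reached so far
depth 4: 49 markings reached so far
target is not among the 49 markings reachable within 4 steps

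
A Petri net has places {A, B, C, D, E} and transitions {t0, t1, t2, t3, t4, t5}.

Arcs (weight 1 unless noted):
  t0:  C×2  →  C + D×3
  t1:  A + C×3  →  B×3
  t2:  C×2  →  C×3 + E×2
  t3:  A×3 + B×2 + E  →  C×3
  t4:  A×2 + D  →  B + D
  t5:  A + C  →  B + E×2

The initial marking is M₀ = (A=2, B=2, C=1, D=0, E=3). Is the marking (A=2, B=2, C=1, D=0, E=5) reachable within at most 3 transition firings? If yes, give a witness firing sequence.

NO — not reachable within 3 firings

depth 0: 1 marking
depth 1: 2 markings reached so far
depth 2: 2 markings reached so far
(frontier empty at depth 2; search complete)
target is not among the 2 markings reachable within 3 steps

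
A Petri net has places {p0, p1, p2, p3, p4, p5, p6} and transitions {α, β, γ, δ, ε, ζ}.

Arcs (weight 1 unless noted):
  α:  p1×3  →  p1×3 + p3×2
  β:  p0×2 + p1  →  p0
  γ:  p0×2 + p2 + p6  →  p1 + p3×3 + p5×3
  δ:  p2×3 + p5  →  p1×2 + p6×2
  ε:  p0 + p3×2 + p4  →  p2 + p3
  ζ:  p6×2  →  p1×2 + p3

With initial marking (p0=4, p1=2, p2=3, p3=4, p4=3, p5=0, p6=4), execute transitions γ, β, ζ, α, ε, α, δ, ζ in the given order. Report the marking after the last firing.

(p0=0, p1=8, p2=0, p3=12, p4=2, p5=2, p6=1)

step 1: fire γ:  (p0=4, p1=2, p2=3, p3=4, p4=3, p5=0, p6=4) → (p0=2, p1=3, p2=2, p3=7, p4=3, p5=3, p6=3)
step 2: fire β:  (p0=2, p1=3, p2=2, p3=7, p4=3, p5=3, p6=3) → (p0=1, p1=2, p2=2, p3=7, p4=3, p5=3, p6=3)
step 3: fire ζ:  (p0=1, p1=2, p2=2, p3=7, p4=3, p5=3, p6=3) → (p0=1, p1=4, p2=2, p3=8, p4=3, p5=3, p6=1)
step 4: fire α:  (p0=1, p1=4, p2=2, p3=8, p4=3, p5=3, p6=1) → (p0=1, p1=4, p2=2, p3=10, p4=3, p5=3, p6=1)
step 5: fire ε:  (p0=1, p1=4, p2=2, p3=10, p4=3, p5=3, p6=1) → (p0=0, p1=4, p2=3, p3=9, p4=2, p5=3, p6=1)
step 6: fire α:  (p0=0, p1=4, p2=3, p3=9, p4=2, p5=3, p6=1) → (p0=0, p1=4, p2=3, p3=11, p4=2, p5=3, p6=1)
step 7: fire δ:  (p0=0, p1=4, p2=3, p3=11, p4=2, p5=3, p6=1) → (p0=0, p1=6, p2=0, p3=11, p4=2, p5=2, p6=3)
step 8: fire ζ:  (p0=0, p1=6, p2=0, p3=11, p4=2, p5=2, p6=3) → (p0=0, p1=8, p2=0, p3=12, p4=2, p5=2, p6=1)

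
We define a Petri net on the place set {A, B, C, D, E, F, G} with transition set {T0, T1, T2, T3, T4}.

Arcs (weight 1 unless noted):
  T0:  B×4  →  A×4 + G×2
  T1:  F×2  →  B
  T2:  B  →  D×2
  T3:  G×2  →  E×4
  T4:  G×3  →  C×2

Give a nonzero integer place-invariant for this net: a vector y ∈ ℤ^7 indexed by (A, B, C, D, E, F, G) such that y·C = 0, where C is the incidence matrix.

y = (A:2, B:2, C:0, D:1, E:0, F:1, G:0)

Incidence matrix C (rows=places, cols=transitions):
       T0   T1   T2   T3   T4
    A   4    0    0    0    0
    B  -4    1   -1    0    0
    C   0    0    0    0    2
    D   0    0    2    0    0
    E   0    0    0    4    0
    F   0   -2    0    0    0
    G   2    0    0   -2   -3

Candidate y = [2, 2, 0, 1, 0, 1, 0]; check y·C column-wise:
  col T0: 2·4 + 2·-4 + 1·0 + 1·0 + 0·2 = 0
  col T1: 2·0 + 2·1 + 1·0 + 1·-2 = 0
  col T2: 2·0 + 2·-1 + 1·2 + 1·0 = 0
  col T3: 2·0 + 2·0 + 1·0 + 0·4 + 1·0 + 0·-2 = 0
  col T4: 2·0 + 2·0 + 0·2 + 1·0 + 1·0 + 0·-3 = 0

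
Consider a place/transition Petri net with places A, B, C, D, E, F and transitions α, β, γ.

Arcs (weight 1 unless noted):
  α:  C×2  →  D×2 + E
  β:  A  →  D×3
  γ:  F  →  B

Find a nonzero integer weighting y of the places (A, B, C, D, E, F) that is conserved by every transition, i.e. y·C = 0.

y = (A:3, B:0, C:1, D:1, E:0, F:0)

Incidence matrix C (rows=places, cols=transitions):
        α    β    γ
    A   0   -1    0
    B   0    0    1
    C  -2    0    0
    D   2    3    0
    E   1    0    0
    F   0    0   -1

Candidate y = [3, 0, 1, 1, 0, 0]; check y·C column-wise:
  col α: 3·0 + 1·-2 + 1·2 + 0·1 = 0
  col β: 3·-1 + 1·0 + 1·3 = 0
  col γ: 3·0 + 0·1 + 1·0 + 1·0 + 0·-1 = 0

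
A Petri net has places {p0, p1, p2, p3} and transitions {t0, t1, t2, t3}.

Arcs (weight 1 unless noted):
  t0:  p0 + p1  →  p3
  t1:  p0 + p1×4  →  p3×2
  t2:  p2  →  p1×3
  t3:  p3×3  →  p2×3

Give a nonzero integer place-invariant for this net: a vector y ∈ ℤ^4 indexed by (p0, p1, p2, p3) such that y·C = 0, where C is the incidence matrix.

y = (p0:2, p1:1, p2:3, p3:3)

Incidence matrix C (rows=places, cols=transitions):
       t0   t1   t2   t3
   p0  -1   -1    0    0
   p1  -1   -4    3    0
   p2   0    0   -1    3
   p3   1    2    0   -3

Candidate y = [2, 1, 3, 3]; check y·C column-wise:
  col t0: 2·-1 + 1·-1 + 3·0 + 3·1 = 0
  col t1: 2·-1 + 1·-4 + 3·0 + 3·2 = 0
  col t2: 2·0 + 1·3 + 3·-1 + 3·0 = 0
  col t3: 2·0 + 1·0 + 3·3 + 3·-3 = 0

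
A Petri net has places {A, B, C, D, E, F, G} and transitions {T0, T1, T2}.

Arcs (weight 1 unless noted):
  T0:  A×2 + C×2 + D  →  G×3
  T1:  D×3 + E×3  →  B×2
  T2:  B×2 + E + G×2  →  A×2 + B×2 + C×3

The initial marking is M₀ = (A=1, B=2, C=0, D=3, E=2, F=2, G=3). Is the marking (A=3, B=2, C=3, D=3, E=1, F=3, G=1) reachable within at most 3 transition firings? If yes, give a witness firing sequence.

NO — not reachable within 3 firings

depth 0: 1 marking
depth 1: 2 markings reached so far
depth 2: 3 markings reached so far
depth 3: 4 markings reached so far
target is not among the 4 markings reachable within 3 steps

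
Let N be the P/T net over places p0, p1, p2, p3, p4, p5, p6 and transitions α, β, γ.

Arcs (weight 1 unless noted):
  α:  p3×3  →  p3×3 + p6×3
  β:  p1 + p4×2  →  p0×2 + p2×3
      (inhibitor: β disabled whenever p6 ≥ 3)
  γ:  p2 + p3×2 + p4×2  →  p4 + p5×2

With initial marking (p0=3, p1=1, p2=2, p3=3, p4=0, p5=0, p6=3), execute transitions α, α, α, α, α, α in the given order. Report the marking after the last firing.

step 1: fire α:  (p0=3, p1=1, p2=2, p3=3, p4=0, p5=0, p6=3) → (p0=3, p1=1, p2=2, p3=3, p4=0, p5=0, p6=6)
step 2: fire α:  (p0=3, p1=1, p2=2, p3=3, p4=0, p5=0, p6=6) → (p0=3, p1=1, p2=2, p3=3, p4=0, p5=0, p6=9)
step 3: fire α:  (p0=3, p1=1, p2=2, p3=3, p4=0, p5=0, p6=9) → (p0=3, p1=1, p2=2, p3=3, p4=0, p5=0, p6=12)
step 4: fire α:  (p0=3, p1=1, p2=2, p3=3, p4=0, p5=0, p6=12) → (p0=3, p1=1, p2=2, p3=3, p4=0, p5=0, p6=15)
step 5: fire α:  (p0=3, p1=1, p2=2, p3=3, p4=0, p5=0, p6=15) → (p0=3, p1=1, p2=2, p3=3, p4=0, p5=0, p6=18)
step 6: fire α:  (p0=3, p1=1, p2=2, p3=3, p4=0, p5=0, p6=18) → (p0=3, p1=1, p2=2, p3=3, p4=0, p5=0, p6=21)

(p0=3, p1=1, p2=2, p3=3, p4=0, p5=0, p6=21)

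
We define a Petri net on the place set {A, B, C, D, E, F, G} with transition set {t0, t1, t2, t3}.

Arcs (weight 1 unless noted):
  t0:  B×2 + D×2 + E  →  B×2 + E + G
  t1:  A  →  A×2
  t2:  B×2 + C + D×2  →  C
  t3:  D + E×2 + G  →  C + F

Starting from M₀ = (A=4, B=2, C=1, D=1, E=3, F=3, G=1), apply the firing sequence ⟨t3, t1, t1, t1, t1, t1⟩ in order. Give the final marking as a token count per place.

step 1: fire t3:  (A=4, B=2, C=1, D=1, E=3, F=3, G=1) → (A=4, B=2, C=2, D=0, E=1, F=4, G=0)
step 2: fire t1:  (A=4, B=2, C=2, D=0, E=1, F=4, G=0) → (A=5, B=2, C=2, D=0, E=1, F=4, G=0)
step 3: fire t1:  (A=5, B=2, C=2, D=0, E=1, F=4, G=0) → (A=6, B=2, C=2, D=0, E=1, F=4, G=0)
step 4: fire t1:  (A=6, B=2, C=2, D=0, E=1, F=4, G=0) → (A=7, B=2, C=2, D=0, E=1, F=4, G=0)
step 5: fire t1:  (A=7, B=2, C=2, D=0, E=1, F=4, G=0) → (A=8, B=2, C=2, D=0, E=1, F=4, G=0)
step 6: fire t1:  (A=8, B=2, C=2, D=0, E=1, F=4, G=0) → (A=9, B=2, C=2, D=0, E=1, F=4, G=0)

(A=9, B=2, C=2, D=0, E=1, F=4, G=0)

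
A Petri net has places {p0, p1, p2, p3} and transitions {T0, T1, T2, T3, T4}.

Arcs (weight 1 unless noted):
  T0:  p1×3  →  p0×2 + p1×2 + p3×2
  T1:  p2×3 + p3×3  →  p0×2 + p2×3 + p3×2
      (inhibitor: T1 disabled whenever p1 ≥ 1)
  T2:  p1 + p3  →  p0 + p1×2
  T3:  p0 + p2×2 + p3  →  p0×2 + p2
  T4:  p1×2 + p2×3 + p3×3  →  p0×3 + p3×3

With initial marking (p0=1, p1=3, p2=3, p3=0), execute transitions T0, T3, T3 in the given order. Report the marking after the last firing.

step 1: fire T0:  (p0=1, p1=3, p2=3, p3=0) → (p0=3, p1=2, p2=3, p3=2)
step 2: fire T3:  (p0=3, p1=2, p2=3, p3=2) → (p0=4, p1=2, p2=2, p3=1)
step 3: fire T3:  (p0=4, p1=2, p2=2, p3=1) → (p0=5, p1=2, p2=1, p3=0)

(p0=5, p1=2, p2=1, p3=0)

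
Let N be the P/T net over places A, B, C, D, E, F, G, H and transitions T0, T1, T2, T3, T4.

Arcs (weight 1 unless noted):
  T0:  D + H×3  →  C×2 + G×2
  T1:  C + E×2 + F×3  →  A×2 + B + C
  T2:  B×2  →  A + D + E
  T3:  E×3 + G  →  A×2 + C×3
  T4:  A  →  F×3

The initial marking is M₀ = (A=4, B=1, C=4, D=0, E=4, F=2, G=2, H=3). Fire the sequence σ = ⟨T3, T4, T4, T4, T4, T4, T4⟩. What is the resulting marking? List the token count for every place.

step 1: fire T3:  (A=4, B=1, C=4, D=0, E=4, F=2, G=2, H=3) → (A=6, B=1, C=7, D=0, E=1, F=2, G=1, H=3)
step 2: fire T4:  (A=6, B=1, C=7, D=0, E=1, F=2, G=1, H=3) → (A=5, B=1, C=7, D=0, E=1, F=5, G=1, H=3)
step 3: fire T4:  (A=5, B=1, C=7, D=0, E=1, F=5, G=1, H=3) → (A=4, B=1, C=7, D=0, E=1, F=8, G=1, H=3)
step 4: fire T4:  (A=4, B=1, C=7, D=0, E=1, F=8, G=1, H=3) → (A=3, B=1, C=7, D=0, E=1, F=11, G=1, H=3)
step 5: fire T4:  (A=3, B=1, C=7, D=0, E=1, F=11, G=1, H=3) → (A=2, B=1, C=7, D=0, E=1, F=14, G=1, H=3)
step 6: fire T4:  (A=2, B=1, C=7, D=0, E=1, F=14, G=1, H=3) → (A=1, B=1, C=7, D=0, E=1, F=17, G=1, H=3)
step 7: fire T4:  (A=1, B=1, C=7, D=0, E=1, F=17, G=1, H=3) → (A=0, B=1, C=7, D=0, E=1, F=20, G=1, H=3)

(A=0, B=1, C=7, D=0, E=1, F=20, G=1, H=3)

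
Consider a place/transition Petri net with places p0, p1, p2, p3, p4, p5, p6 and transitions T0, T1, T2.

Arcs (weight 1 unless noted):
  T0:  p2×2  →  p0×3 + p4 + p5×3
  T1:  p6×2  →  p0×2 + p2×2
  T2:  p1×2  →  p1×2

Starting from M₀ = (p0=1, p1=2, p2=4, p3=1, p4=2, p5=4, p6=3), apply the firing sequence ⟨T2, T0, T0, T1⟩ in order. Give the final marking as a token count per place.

(p0=9, p1=2, p2=2, p3=1, p4=4, p5=10, p6=1)

step 1: fire T2:  (p0=1, p1=2, p2=4, p3=1, p4=2, p5=4, p6=3) → (p0=1, p1=2, p2=4, p3=1, p4=2, p5=4, p6=3)
step 2: fire T0:  (p0=1, p1=2, p2=4, p3=1, p4=2, p5=4, p6=3) → (p0=4, p1=2, p2=2, p3=1, p4=3, p5=7, p6=3)
step 3: fire T0:  (p0=4, p1=2, p2=2, p3=1, p4=3, p5=7, p6=3) → (p0=7, p1=2, p2=0, p3=1, p4=4, p5=10, p6=3)
step 4: fire T1:  (p0=7, p1=2, p2=0, p3=1, p4=4, p5=10, p6=3) → (p0=9, p1=2, p2=2, p3=1, p4=4, p5=10, p6=1)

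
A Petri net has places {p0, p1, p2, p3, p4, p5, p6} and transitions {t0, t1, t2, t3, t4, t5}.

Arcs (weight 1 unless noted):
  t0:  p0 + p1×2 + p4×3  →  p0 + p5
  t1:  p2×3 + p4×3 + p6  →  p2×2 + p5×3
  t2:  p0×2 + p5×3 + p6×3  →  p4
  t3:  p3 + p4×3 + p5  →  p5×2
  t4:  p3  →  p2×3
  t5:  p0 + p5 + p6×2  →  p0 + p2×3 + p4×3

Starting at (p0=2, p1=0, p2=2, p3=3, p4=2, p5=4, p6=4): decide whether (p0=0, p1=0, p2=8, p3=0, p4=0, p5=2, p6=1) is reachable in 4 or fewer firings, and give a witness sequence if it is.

YES — reachable via ⟨t2, t3, t4, t4⟩ (4 firings)

step 1: fire t2:  (p0=2, p1=0, p2=2, p3=3, p4=2, p5=4, p6=4) → (p0=0, p1=0, p2=2, p3=3, p4=3, p5=1, p6=1)
step 2: fire t3:  (p0=0, p1=0, p2=2, p3=3, p4=3, p5=1, p6=1) → (p0=0, p1=0, p2=2, p3=2, p4=0, p5=2, p6=1)
step 3: fire t4:  (p0=0, p1=0, p2=2, p3=2, p4=0, p5=2, p6=1) → (p0=0, p1=0, p2=5, p3=1, p4=0, p5=2, p6=1)
step 4: fire t4:  (p0=0, p1=0, p2=5, p3=1, p4=0, p5=2, p6=1) → (p0=0, p1=0, p2=8, p3=0, p4=0, p5=2, p6=1)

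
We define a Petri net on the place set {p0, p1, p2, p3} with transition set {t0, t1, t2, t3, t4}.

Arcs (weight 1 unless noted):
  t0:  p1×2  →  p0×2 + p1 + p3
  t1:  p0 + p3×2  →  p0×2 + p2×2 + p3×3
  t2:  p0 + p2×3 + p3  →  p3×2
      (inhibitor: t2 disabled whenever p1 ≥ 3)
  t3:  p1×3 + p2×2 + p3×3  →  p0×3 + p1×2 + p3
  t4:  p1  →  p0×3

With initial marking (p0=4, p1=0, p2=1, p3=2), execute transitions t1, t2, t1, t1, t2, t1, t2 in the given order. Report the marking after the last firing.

step 1: fire t1:  (p0=4, p1=0, p2=1, p3=2) → (p0=5, p1=0, p2=3, p3=3)
step 2: fire t2:  (p0=5, p1=0, p2=3, p3=3) → (p0=4, p1=0, p2=0, p3=4)
step 3: fire t1:  (p0=4, p1=0, p2=0, p3=4) → (p0=5, p1=0, p2=2, p3=5)
step 4: fire t1:  (p0=5, p1=0, p2=2, p3=5) → (p0=6, p1=0, p2=4, p3=6)
step 5: fire t2:  (p0=6, p1=0, p2=4, p3=6) → (p0=5, p1=0, p2=1, p3=7)
step 6: fire t1:  (p0=5, p1=0, p2=1, p3=7) → (p0=6, p1=0, p2=3, p3=8)
step 7: fire t2:  (p0=6, p1=0, p2=3, p3=8) → (p0=5, p1=0, p2=0, p3=9)

(p0=5, p1=0, p2=0, p3=9)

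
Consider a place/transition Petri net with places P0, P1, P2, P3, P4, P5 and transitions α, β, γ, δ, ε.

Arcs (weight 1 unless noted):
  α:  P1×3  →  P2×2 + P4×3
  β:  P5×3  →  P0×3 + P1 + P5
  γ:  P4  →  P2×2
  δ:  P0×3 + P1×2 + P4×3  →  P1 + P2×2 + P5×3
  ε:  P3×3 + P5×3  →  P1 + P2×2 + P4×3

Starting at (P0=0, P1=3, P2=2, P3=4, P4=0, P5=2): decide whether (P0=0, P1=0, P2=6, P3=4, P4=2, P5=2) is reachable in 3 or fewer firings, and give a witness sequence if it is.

YES — reachable via ⟨α, γ⟩ (2 firings)

step 1: fire α:  (P0=0, P1=3, P2=2, P3=4, P4=0, P5=2) → (P0=0, P1=0, P2=4, P3=4, P4=3, P5=2)
step 2: fire γ:  (P0=0, P1=0, P2=4, P3=4, P4=3, P5=2) → (P0=0, P1=0, P2=6, P3=4, P4=2, P5=2)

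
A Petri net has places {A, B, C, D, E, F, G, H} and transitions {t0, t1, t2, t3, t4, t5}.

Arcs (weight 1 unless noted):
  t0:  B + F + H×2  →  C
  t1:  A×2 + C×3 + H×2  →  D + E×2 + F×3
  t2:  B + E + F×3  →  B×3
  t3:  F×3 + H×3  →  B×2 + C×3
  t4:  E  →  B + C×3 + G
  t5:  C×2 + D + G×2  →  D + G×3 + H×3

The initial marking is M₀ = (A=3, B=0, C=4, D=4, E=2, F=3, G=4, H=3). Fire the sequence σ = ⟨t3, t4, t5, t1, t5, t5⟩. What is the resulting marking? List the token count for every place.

step 1: fire t3:  (A=3, B=0, C=4, D=4, E=2, F=3, G=4, H=3) → (A=3, B=2, C=7, D=4, E=2, F=0, G=4, H=0)
step 2: fire t4:  (A=3, B=2, C=7, D=4, E=2, F=0, G=4, H=0) → (A=3, B=3, C=10, D=4, E=1, F=0, G=5, H=0)
step 3: fire t5:  (A=3, B=3, C=10, D=4, E=1, F=0, G=5, H=0) → (A=3, B=3, C=8, D=4, E=1, F=0, G=6, H=3)
step 4: fire t1:  (A=3, B=3, C=8, D=4, E=1, F=0, G=6, H=3) → (A=1, B=3, C=5, D=5, E=3, F=3, G=6, H=1)
step 5: fire t5:  (A=1, B=3, C=5, D=5, E=3, F=3, G=6, H=1) → (A=1, B=3, C=3, D=5, E=3, F=3, G=7, H=4)
step 6: fire t5:  (A=1, B=3, C=3, D=5, E=3, F=3, G=7, H=4) → (A=1, B=3, C=1, D=5, E=3, F=3, G=8, H=7)

(A=1, B=3, C=1, D=5, E=3, F=3, G=8, H=7)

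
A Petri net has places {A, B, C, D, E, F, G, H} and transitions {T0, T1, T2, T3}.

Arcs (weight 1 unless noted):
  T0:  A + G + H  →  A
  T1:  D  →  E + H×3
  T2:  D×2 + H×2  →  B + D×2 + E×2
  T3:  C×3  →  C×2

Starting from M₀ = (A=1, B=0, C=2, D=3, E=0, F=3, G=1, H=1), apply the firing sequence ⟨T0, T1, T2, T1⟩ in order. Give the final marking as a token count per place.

(A=1, B=1, C=2, D=1, E=4, F=3, G=0, H=4)

step 1: fire T0:  (A=1, B=0, C=2, D=3, E=0, F=3, G=1, H=1) → (A=1, B=0, C=2, D=3, E=0, F=3, G=0, H=0)
step 2: fire T1:  (A=1, B=0, C=2, D=3, E=0, F=3, G=0, H=0) → (A=1, B=0, C=2, D=2, E=1, F=3, G=0, H=3)
step 3: fire T2:  (A=1, B=0, C=2, D=2, E=1, F=3, G=0, H=3) → (A=1, B=1, C=2, D=2, E=3, F=3, G=0, H=1)
step 4: fire T1:  (A=1, B=1, C=2, D=2, E=3, F=3, G=0, H=1) → (A=1, B=1, C=2, D=1, E=4, F=3, G=0, H=4)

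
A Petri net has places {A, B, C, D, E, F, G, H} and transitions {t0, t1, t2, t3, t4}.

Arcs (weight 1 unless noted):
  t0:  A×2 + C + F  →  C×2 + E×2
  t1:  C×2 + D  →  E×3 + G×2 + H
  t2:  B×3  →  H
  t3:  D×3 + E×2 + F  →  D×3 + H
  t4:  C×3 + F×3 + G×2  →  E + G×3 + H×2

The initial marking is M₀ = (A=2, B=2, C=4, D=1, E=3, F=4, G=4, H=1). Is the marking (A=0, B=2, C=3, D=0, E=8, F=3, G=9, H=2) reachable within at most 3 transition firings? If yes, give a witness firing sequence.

NO — not reachable within 3 firings

depth 0: 1 marking
depth 1: 4 markings reached so far
depth 2: 6 markings reached so far
depth 3: 7 markings reached so far
target is not among the 7 markings reachable within 3 steps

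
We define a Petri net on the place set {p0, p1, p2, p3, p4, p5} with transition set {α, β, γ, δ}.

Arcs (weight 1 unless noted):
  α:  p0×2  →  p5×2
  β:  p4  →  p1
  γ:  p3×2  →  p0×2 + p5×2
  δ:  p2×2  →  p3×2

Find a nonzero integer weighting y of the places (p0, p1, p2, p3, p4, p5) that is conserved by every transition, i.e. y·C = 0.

y = (p0:0, p1:1, p2:0, p3:0, p4:1, p5:0)

Incidence matrix C (rows=places, cols=transitions):
        α    β    γ    δ
   p0  -2    0    2    0
   p1   0    1    0    0
   p2   0    0    0   -2
   p3   0    0   -2    2
   p4   0   -1    0    0
   p5   2    0    2    0

Candidate y = [0, 1, 0, 0, 1, 0]; check y·C column-wise:
  col α: 0·-2 + 1·0 + 1·0 + 0·2 = 0
  col β: 1·1 + 1·-1 = 0
  col γ: 0·2 + 1·0 + 0·-2 + 1·0 + 0·2 = 0
  col δ: 1·0 + 0·-2 + 0·2 + 1·0 = 0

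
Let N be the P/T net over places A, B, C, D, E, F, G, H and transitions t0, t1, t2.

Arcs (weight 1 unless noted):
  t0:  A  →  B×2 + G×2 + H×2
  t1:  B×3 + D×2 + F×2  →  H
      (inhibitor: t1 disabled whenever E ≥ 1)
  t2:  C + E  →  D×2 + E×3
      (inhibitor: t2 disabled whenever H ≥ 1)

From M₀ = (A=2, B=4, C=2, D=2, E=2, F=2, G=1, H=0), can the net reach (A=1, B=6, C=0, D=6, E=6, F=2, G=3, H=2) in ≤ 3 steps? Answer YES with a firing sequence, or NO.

YES — reachable via ⟨t2, t2, t0⟩ (3 firings)

step 1: fire t2:  (A=2, B=4, C=2, D=2, E=2, F=2, G=1, H=0) → (A=2, B=4, C=1, D=4, E=4, F=2, G=1, H=0)
step 2: fire t2:  (A=2, B=4, C=1, D=4, E=4, F=2, G=1, H=0) → (A=2, B=4, C=0, D=6, E=6, F=2, G=1, H=0)
step 3: fire t0:  (A=2, B=4, C=0, D=6, E=6, F=2, G=1, H=0) → (A=1, B=6, C=0, D=6, E=6, F=2, G=3, H=2)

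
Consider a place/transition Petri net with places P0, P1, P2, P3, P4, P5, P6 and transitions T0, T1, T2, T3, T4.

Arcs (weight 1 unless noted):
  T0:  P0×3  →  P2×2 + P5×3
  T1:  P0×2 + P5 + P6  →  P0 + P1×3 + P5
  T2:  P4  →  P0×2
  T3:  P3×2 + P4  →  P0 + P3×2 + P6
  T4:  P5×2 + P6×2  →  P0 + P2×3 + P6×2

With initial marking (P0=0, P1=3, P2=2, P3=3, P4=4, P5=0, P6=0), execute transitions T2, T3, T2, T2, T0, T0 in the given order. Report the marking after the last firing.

step 1: fire T2:  (P0=0, P1=3, P2=2, P3=3, P4=4, P5=0, P6=0) → (P0=2, P1=3, P2=2, P3=3, P4=3, P5=0, P6=0)
step 2: fire T3:  (P0=2, P1=3, P2=2, P3=3, P4=3, P5=0, P6=0) → (P0=3, P1=3, P2=2, P3=3, P4=2, P5=0, P6=1)
step 3: fire T2:  (P0=3, P1=3, P2=2, P3=3, P4=2, P5=0, P6=1) → (P0=5, P1=3, P2=2, P3=3, P4=1, P5=0, P6=1)
step 4: fire T2:  (P0=5, P1=3, P2=2, P3=3, P4=1, P5=0, P6=1) → (P0=7, P1=3, P2=2, P3=3, P4=0, P5=0, P6=1)
step 5: fire T0:  (P0=7, P1=3, P2=2, P3=3, P4=0, P5=0, P6=1) → (P0=4, P1=3, P2=4, P3=3, P4=0, P5=3, P6=1)
step 6: fire T0:  (P0=4, P1=3, P2=4, P3=3, P4=0, P5=3, P6=1) → (P0=1, P1=3, P2=6, P3=3, P4=0, P5=6, P6=1)

(P0=1, P1=3, P2=6, P3=3, P4=0, P5=6, P6=1)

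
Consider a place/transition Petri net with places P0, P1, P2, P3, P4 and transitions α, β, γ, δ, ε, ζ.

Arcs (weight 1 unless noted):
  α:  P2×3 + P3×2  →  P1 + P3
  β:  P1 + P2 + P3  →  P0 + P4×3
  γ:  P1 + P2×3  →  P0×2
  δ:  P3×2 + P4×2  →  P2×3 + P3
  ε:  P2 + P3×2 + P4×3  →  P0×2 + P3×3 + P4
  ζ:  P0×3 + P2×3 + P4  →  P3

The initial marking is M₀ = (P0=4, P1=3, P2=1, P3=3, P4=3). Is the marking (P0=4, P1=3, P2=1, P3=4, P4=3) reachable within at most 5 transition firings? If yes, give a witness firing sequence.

NO — not reachable within 5 firings

depth 0: 1 marking
depth 1: 4 markings reached so far
depth 2: 8 markings reached so far
depth 3: 12 markings reached so far
depth 4: 13 markings reached so far
depth 5: 15 markings reached so far
target is not among the 15 markings reachable within 5 steps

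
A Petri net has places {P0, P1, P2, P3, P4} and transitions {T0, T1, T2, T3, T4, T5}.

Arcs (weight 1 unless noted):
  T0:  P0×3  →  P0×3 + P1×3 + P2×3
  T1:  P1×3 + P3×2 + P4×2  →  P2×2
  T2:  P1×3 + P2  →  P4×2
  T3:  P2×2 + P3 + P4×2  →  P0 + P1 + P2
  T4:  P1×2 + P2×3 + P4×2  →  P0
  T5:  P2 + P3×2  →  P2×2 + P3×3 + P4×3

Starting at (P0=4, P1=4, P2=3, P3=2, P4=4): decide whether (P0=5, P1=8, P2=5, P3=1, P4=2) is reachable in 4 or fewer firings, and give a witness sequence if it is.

YES — reachable via ⟨T0, T3⟩ (2 firings)

step 1: fire T0:  (P0=4, P1=4, P2=3, P3=2, P4=4) → (P0=4, P1=7, P2=6, P3=2, P4=4)
step 2: fire T3:  (P0=4, P1=7, P2=6, P3=2, P4=4) → (P0=5, P1=8, P2=5, P3=1, P4=2)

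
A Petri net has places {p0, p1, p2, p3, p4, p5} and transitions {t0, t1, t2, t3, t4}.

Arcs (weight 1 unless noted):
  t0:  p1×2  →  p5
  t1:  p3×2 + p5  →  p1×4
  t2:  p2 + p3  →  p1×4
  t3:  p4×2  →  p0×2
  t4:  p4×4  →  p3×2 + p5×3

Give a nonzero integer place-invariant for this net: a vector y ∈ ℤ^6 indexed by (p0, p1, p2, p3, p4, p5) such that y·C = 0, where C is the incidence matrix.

y = (p0:2, p1:1, p2:3, p3:1, p4:2, p5:2)

Incidence matrix C (rows=places, cols=transitions):
       t0   t1   t2   t3   t4
   p0   0    0    0    2    0
   p1  -2    4    4    0    0
   p2   0    0   -1    0    0
   p3   0   -2   -1    0    2
   p4   0    0    0   -2   -4
   p5   1   -1    0    0    3

Candidate y = [2, 1, 3, 1, 2, 2]; check y·C column-wise:
  col t0: 2·0 + 1·-2 + 3·0 + 1·0 + 2·0 + 2·1 = 0
  col t1: 2·0 + 1·4 + 3·0 + 1·-2 + 2·0 + 2·-1 = 0
  col t2: 2·0 + 1·4 + 3·-1 + 1·-1 + 2·0 + 2·0 = 0
  col t3: 2·2 + 1·0 + 3·0 + 1·0 + 2·-2 + 2·0 = 0
  col t4: 2·0 + 1·0 + 3·0 + 1·2 + 2·-4 + 2·3 = 0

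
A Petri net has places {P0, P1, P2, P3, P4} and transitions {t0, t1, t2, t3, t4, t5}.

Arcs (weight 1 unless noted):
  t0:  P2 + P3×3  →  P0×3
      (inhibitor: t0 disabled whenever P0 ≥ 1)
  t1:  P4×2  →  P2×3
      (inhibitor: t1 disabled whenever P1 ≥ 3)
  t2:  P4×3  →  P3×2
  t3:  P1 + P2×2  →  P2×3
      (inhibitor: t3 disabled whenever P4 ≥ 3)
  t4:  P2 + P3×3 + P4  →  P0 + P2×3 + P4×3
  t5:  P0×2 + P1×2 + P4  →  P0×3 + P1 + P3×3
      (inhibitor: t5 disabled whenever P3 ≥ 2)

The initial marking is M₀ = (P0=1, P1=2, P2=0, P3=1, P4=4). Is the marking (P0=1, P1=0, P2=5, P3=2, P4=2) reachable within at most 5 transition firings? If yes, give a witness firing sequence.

NO — not reachable within 5 firings

depth 0: 1 marking
depth 1: 3 markings reached so far
depth 2: 5 markings reached so far
depth 3: 7 markings reached so far
depth 4: 8 markings reached so far
depth 5: 8 markings reached so far
(frontier empty at depth 5; search complete)
target is not among the 8 markings reachable within 5 steps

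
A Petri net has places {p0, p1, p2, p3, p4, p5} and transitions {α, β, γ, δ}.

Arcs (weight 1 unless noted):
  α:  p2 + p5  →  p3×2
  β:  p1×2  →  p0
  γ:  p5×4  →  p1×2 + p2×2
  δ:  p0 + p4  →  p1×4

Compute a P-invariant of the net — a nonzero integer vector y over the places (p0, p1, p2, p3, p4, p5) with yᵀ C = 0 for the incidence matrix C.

Incidence matrix C (rows=places, cols=transitions):
        α    β    γ    δ
   p0   0    1    0   -1
   p1   0   -2    2    4
   p2  -1    0    2    0
   p3   2    0    0    0
   p4   0    0    0   -1
   p5  -1    0   -4    0

Candidate y = [4, 2, -2, -1, 4, 0]; check y·C column-wise:
  col α: 4·0 + 2·0 + -2·-1 + -1·2 + 4·0 + 0·-1 = 0
  col β: 4·1 + 2·-2 + -2·0 + -1·0 + 4·0 = 0
  col γ: 4·0 + 2·2 + -2·2 + -1·0 + 4·0 + 0·-4 = 0
  col δ: 4·-1 + 2·4 + -2·0 + -1·0 + 4·-1 = 0

y = (p0:4, p1:2, p2:-2, p3:-1, p4:4, p5:0)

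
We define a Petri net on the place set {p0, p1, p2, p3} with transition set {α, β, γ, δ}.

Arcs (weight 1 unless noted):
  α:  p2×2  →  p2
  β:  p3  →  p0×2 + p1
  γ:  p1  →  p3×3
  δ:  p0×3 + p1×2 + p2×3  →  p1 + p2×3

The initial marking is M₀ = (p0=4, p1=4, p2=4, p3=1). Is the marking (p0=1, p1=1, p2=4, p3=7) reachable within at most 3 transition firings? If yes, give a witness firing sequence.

step 1: fire γ:  (p0=4, p1=4, p2=4, p3=1) → (p0=4, p1=3, p2=4, p3=4)
step 2: fire γ:  (p0=4, p1=3, p2=4, p3=4) → (p0=4, p1=2, p2=4, p3=7)
step 3: fire δ:  (p0=4, p1=2, p2=4, p3=7) → (p0=1, p1=1, p2=4, p3=7)

YES — reachable via ⟨γ, γ, δ⟩ (3 firings)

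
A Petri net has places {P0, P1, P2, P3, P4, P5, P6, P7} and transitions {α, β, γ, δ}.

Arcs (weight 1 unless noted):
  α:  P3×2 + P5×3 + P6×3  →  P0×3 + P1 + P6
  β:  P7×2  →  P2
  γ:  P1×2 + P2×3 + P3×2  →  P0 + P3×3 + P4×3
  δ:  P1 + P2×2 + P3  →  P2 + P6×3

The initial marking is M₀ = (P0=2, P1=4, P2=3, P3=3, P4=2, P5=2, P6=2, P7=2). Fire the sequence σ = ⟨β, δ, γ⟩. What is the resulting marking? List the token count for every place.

(P0=3, P1=1, P2=0, P3=3, P4=5, P5=2, P6=5, P7=0)

step 1: fire β:  (P0=2, P1=4, P2=3, P3=3, P4=2, P5=2, P6=2, P7=2) → (P0=2, P1=4, P2=4, P3=3, P4=2, P5=2, P6=2, P7=0)
step 2: fire δ:  (P0=2, P1=4, P2=4, P3=3, P4=2, P5=2, P6=2, P7=0) → (P0=2, P1=3, P2=3, P3=2, P4=2, P5=2, P6=5, P7=0)
step 3: fire γ:  (P0=2, P1=3, P2=3, P3=2, P4=2, P5=2, P6=5, P7=0) → (P0=3, P1=1, P2=0, P3=3, P4=5, P5=2, P6=5, P7=0)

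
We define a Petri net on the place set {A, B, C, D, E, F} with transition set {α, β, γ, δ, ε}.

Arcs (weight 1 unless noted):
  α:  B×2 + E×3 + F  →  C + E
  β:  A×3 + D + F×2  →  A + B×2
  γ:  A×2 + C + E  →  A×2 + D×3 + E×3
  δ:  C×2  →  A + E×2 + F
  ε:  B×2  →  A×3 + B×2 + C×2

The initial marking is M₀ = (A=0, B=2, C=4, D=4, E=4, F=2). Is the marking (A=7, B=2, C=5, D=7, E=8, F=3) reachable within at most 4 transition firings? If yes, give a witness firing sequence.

YES — reachable via ⟨δ, ε, γ, ε⟩ (4 firings)

step 1: fire δ:  (A=0, B=2, C=4, D=4, E=4, F=2) → (A=1, B=2, C=2, D=4, E=6, F=3)
step 2: fire ε:  (A=1, B=2, C=2, D=4, E=6, F=3) → (A=4, B=2, C=4, D=4, E=6, F=3)
step 3: fire γ:  (A=4, B=2, C=4, D=4, E=6, F=3) → (A=4, B=2, C=3, D=7, E=8, F=3)
step 4: fire ε:  (A=4, B=2, C=3, D=7, E=8, F=3) → (A=7, B=2, C=5, D=7, E=8, F=3)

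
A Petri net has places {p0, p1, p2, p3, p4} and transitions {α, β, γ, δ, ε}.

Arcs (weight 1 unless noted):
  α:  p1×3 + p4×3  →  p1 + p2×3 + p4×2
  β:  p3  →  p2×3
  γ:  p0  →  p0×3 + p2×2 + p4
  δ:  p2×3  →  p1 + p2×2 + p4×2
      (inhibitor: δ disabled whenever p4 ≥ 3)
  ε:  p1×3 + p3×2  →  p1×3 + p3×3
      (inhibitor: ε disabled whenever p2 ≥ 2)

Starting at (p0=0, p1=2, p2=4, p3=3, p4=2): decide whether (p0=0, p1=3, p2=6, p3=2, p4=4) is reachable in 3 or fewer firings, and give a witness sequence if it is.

step 1: fire β:  (p0=0, p1=2, p2=4, p3=3, p4=2) → (p0=0, p1=2, p2=7, p3=2, p4=2)
step 2: fire δ:  (p0=0, p1=2, p2=7, p3=2, p4=2) → (p0=0, p1=3, p2=6, p3=2, p4=4)

YES — reachable via ⟨β, δ⟩ (2 firings)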